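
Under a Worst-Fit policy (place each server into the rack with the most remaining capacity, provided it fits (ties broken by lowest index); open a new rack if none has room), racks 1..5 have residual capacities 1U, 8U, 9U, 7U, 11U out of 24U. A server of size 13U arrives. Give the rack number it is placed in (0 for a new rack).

0

No rack has ≥ 13U free, so a new rack is opened.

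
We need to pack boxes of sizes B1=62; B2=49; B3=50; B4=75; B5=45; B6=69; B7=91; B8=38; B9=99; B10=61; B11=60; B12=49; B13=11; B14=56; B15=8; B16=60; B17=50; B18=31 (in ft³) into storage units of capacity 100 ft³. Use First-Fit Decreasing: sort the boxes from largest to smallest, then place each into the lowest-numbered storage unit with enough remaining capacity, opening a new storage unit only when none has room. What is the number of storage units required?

Sorted descending: 99, 91, 75, 69, 62, 61, 60, 60, 56, 50, 50, 49, 49, 45, 38, 31, 11, 8.
Put 99 ft³ in storage unit 1; 1 ft³ remain.
Put 91 ft³ in storage unit 2; 9 ft³ remain.
Put 75 ft³ in storage unit 3; 25 ft³ remain.
Put 69 ft³ in storage unit 4; 31 ft³ remain.
Put 62 ft³ in storage unit 5; 38 ft³ remain.
Put 61 ft³ in storage unit 6; 39 ft³ remain.
Put 60 ft³ in storage unit 7; 40 ft³ remain.
Put 60 ft³ in storage unit 8; 40 ft³ remain.
Put 56 ft³ in storage unit 9; 44 ft³ remain.
Put 50 ft³ in storage unit 10; 50 ft³ remain.
Put 50 ft³ in storage unit 10; 0 ft³ remain.
Put 49 ft³ in storage unit 11; 51 ft³ remain.
Put 49 ft³ in storage unit 11; 2 ft³ remain.
Put 45 ft³ in storage unit 12; 55 ft³ remain.
Put 38 ft³ in storage unit 5; 0 ft³ remain.
Put 31 ft³ in storage unit 4; 0 ft³ remain.
Put 11 ft³ in storage unit 3; 14 ft³ remain.
Put 8 ft³ in storage unit 2; 1 ft³ remain.

12 storage units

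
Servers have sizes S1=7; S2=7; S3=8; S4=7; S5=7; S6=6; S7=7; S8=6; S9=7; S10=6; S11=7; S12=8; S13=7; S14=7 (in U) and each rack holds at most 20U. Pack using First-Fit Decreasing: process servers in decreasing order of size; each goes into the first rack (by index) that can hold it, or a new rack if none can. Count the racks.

6

Sorted descending: 8, 8, 7, 7, 7, 7, 7, 7, 7, 7, 7, 6, 6, 6.
Put 8U in rack 1; 12U remain.
Put 8U in rack 1; 4U remain.
Put 7U in rack 2; 13U remain.
Put 7U in rack 2; 6U remain.
Put 7U in rack 3; 13U remain.
Put 7U in rack 3; 6U remain.
Put 7U in rack 4; 13U remain.
Put 7U in rack 4; 6U remain.
Put 7U in rack 5; 13U remain.
Put 7U in rack 5; 6U remain.
Put 7U in rack 6; 13U remain.
Put 6U in rack 2; 0U remain.
Put 6U in rack 3; 0U remain.
Put 6U in rack 4; 0U remain.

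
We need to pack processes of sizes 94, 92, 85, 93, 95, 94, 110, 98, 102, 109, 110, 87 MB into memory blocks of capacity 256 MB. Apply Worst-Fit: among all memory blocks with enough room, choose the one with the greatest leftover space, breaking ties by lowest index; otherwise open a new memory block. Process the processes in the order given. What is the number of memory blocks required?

94 MB → memory block 1 (remaining 162 MB)
92 MB → memory block 1 (remaining 70 MB)
85 MB → memory block 2 (remaining 171 MB)
93 MB → memory block 2 (remaining 78 MB)
95 MB → memory block 3 (remaining 161 MB)
94 MB → memory block 3 (remaining 67 MB)
110 MB → memory block 4 (remaining 146 MB)
98 MB → memory block 4 (remaining 48 MB)
102 MB → memory block 5 (remaining 154 MB)
109 MB → memory block 5 (remaining 45 MB)
110 MB → memory block 6 (remaining 146 MB)
87 MB → memory block 6 (remaining 59 MB)
Final memory blocks: [94,92] [85,93] [95,94] [110,98] [102,109] [110,87].

6 memory blocks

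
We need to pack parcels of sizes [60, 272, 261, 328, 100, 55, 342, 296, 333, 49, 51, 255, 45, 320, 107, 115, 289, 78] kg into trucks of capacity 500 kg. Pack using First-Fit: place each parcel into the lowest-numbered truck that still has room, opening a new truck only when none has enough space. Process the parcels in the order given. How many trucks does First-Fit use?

60 kg → truck 1 (remaining 440 kg)
272 kg → truck 1 (remaining 168 kg)
261 kg → truck 2 (remaining 239 kg)
328 kg → truck 3 (remaining 172 kg)
100 kg → truck 1 (remaining 68 kg)
55 kg → truck 1 (remaining 13 kg)
342 kg → truck 4 (remaining 158 kg)
296 kg → truck 5 (remaining 204 kg)
333 kg → truck 6 (remaining 167 kg)
49 kg → truck 2 (remaining 190 kg)
51 kg → truck 2 (remaining 139 kg)
255 kg → truck 7 (remaining 245 kg)
45 kg → truck 2 (remaining 94 kg)
320 kg → truck 8 (remaining 180 kg)
107 kg → truck 3 (remaining 65 kg)
115 kg → truck 4 (remaining 43 kg)
289 kg → truck 9 (remaining 211 kg)
78 kg → truck 2 (remaining 16 kg)

9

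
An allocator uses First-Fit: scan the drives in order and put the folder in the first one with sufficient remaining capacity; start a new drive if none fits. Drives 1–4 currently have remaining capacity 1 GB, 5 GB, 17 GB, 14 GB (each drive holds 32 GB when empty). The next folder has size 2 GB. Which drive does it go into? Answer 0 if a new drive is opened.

Drives with room: drive 2 (5 GB), drive 3 (17 GB), drive 4 (14 GB).
The first with room is drive 2.

2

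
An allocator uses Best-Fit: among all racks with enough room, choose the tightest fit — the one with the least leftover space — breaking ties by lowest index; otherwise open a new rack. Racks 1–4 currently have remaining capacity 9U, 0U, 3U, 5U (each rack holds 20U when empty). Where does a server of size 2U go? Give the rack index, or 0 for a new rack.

Racks with room: rack 1 (9U), rack 3 (3U), rack 4 (5U).
Tightest fit is rack 3 with 3U free.

3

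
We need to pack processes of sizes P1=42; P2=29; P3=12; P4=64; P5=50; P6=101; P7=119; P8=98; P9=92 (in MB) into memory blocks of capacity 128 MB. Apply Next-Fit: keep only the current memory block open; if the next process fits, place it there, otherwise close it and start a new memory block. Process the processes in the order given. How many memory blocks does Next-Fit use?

Put P1 (42 MB) in memory block 1; 86 MB remain.
Put P2 (29 MB) in memory block 1; 57 MB remain.
Put P3 (12 MB) in memory block 1; 45 MB remain.
Put P4 (64 MB) in memory block 2; 64 MB remain.
Put P5 (50 MB) in memory block 2; 14 MB remain.
Put P6 (101 MB) in memory block 3; 27 MB remain.
Put P7 (119 MB) in memory block 4; 9 MB remain.
Put P8 (98 MB) in memory block 5; 30 MB remain.
Put P9 (92 MB) in memory block 6; 36 MB remain.

6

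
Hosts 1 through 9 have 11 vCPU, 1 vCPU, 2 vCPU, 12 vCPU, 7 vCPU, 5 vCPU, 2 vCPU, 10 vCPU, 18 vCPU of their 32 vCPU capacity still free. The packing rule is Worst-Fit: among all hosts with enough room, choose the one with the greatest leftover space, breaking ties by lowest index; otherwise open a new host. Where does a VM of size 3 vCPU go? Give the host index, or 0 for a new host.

9

Hosts with room: host 1 (11 vCPU), host 4 (12 vCPU), host 5 (7 vCPU), host 6 (5 vCPU), host 8 (10 vCPU), host 9 (18 vCPU).
Most room is host 9 with 18 vCPU free.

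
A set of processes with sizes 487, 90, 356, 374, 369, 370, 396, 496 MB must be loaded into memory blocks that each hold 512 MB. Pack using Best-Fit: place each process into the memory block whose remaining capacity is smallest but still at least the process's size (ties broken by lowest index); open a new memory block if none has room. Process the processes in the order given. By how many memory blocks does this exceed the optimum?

0

Best-Fit: [487] [90,356] [374] [369] [370] [396] [496] → 7 memory blocks.
7 processes exceed 256 MB (half the capacity), and no two of those can share a memory block, so at least 7 memory blocks are needed.
So 7 is already optimal.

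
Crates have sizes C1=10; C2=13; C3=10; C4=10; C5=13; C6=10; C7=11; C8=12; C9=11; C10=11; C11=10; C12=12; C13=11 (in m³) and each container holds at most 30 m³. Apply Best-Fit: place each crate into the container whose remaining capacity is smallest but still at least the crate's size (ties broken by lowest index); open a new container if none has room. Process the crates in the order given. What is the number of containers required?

Put C1 (10 m³) in container 1; 20 m³ remain.
Put C2 (13 m³) in container 1; 7 m³ remain.
Put C3 (10 m³) in container 2; 20 m³ remain.
Put C4 (10 m³) in container 2; 10 m³ remain.
Put C5 (13 m³) in container 3; 17 m³ remain.
Put C6 (10 m³) in container 2; 0 m³ remain.
Put C7 (11 m³) in container 3; 6 m³ remain.
Put C8 (12 m³) in container 4; 18 m³ remain.
Put C9 (11 m³) in container 4; 7 m³ remain.
Put C10 (11 m³) in container 5; 19 m³ remain.
Put C11 (10 m³) in container 5; 9 m³ remain.
Put C12 (12 m³) in container 6; 18 m³ remain.
Put C13 (11 m³) in container 6; 7 m³ remain.

6 containers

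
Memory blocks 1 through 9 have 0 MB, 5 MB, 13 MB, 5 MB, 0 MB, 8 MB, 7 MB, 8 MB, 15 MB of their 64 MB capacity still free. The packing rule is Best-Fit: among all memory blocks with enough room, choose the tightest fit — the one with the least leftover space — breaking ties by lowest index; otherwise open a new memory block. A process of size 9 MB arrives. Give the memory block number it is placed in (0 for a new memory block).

3

Memory blocks with room: memory block 3 (13 MB), memory block 9 (15 MB).
Tightest fit is memory block 3 with 13 MB free.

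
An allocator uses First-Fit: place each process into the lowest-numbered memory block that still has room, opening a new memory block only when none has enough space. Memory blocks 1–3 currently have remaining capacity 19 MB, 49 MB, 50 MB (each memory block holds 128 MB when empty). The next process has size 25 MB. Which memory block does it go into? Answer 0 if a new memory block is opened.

2

Memory blocks with room: memory block 2 (49 MB), memory block 3 (50 MB).
The first with room is memory block 2.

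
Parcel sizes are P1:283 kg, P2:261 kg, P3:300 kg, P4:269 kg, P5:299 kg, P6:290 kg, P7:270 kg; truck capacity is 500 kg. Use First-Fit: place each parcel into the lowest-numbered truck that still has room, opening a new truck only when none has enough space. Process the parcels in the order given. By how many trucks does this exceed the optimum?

First-Fit: [283] [261] [300] [269] [299] [290] [270] → 7 trucks.
7 parcels exceed 250 kg (half the capacity), and no two of those can share a truck, so at least 7 trucks are needed.
So 7 is already optimal.

0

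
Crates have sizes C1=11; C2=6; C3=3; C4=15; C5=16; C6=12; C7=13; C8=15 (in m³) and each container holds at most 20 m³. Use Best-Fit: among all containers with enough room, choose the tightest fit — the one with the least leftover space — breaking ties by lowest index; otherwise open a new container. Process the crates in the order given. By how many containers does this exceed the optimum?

0

Best-Fit: [11,6,3] [15] [16] [12] [13] [15] → 6 containers.
6 crates exceed 10 m³ (half the capacity), and no two of those can share a container, so at least 6 containers are needed.
So 6 is already optimal.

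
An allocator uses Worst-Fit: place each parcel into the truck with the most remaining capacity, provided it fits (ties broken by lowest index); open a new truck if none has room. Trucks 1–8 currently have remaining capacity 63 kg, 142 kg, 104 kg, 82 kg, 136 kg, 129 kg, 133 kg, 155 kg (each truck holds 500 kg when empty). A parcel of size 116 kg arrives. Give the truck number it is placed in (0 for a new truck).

Trucks with room: truck 2 (142 kg), truck 5 (136 kg), truck 6 (129 kg), truck 7 (133 kg), truck 8 (155 kg).
Most room is truck 8 with 155 kg free.

8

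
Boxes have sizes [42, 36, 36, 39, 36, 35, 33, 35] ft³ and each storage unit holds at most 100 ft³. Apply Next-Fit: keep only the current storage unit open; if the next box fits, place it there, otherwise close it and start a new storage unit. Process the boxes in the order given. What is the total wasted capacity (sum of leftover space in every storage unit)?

108

storage unit 1: place 42 ft³, 58 ft³ left
storage unit 1: place 36 ft³, 22 ft³ left
storage unit 2: place 36 ft³, 64 ft³ left
storage unit 2: place 39 ft³, 25 ft³ left
storage unit 3: place 36 ft³, 64 ft³ left
storage unit 3: place 35 ft³, 29 ft³ left
storage unit 4: place 33 ft³, 67 ft³ left
storage unit 4: place 35 ft³, 32 ft³ left
4 storage units × 100 ft³ = 400 ft³; used 292 ft³; unused 108 ft³.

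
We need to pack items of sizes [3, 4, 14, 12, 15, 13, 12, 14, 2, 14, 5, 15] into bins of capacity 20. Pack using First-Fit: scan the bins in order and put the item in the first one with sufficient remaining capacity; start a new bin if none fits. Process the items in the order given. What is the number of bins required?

bin 1: place 3, 17 left
bin 1: place 4, 13 left
bin 2: place 14, 6 left
bin 1: place 12, 1 left
bin 3: place 15, 5 left
bin 4: place 13, 7 left
bin 5: place 12, 8 left
bin 6: place 14, 6 left
bin 2: place 2, 4 left
bin 7: place 14, 6 left
bin 3: place 5, 0 left
bin 8: place 15, 5 left

8 bins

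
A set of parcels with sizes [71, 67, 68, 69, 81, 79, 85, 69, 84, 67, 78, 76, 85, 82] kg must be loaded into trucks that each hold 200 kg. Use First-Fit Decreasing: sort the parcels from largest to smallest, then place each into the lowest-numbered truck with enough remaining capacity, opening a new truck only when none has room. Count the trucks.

7

Sorted descending: 85, 85, 84, 82, 81, 79, 78, 76, 71, 69, 69, 68, 67, 67.
truck 1: place 85 kg, 115 kg left
truck 1: place 85 kg, 30 kg left
truck 2: place 84 kg, 116 kg left
truck 2: place 82 kg, 34 kg left
truck 3: place 81 kg, 119 kg left
truck 3: place 79 kg, 40 kg left
truck 4: place 78 kg, 122 kg left
truck 4: place 76 kg, 46 kg left
truck 5: place 71 kg, 129 kg left
truck 5: place 69 kg, 60 kg left
truck 6: place 69 kg, 131 kg left
truck 6: place 68 kg, 63 kg left
truck 7: place 67 kg, 133 kg left
truck 7: place 67 kg, 66 kg left
Final trucks: [85,85] [84,82] [81,79] [78,76] [71,69] [69,68] [67,67].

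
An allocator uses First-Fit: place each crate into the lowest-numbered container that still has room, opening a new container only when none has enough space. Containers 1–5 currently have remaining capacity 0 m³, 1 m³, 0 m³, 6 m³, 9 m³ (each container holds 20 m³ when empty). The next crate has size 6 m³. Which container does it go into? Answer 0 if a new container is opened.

4

Containers with room: container 4 (6 m³), container 5 (9 m³).
The first with room is container 4.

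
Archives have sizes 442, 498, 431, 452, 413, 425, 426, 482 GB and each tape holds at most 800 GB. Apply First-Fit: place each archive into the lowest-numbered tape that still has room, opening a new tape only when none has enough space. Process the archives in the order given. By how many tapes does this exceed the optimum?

0

First-Fit: [442] [498] [431] [452] [413] [425] [426] [482] → 8 tapes.
8 archives exceed 400 GB (half the capacity), and no two of those can share a tape, so at least 8 tapes are needed.
So 8 is already optimal.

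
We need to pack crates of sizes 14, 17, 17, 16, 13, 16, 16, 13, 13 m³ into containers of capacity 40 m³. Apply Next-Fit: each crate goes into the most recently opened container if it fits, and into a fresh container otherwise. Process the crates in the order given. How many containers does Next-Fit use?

14 m³ → container 1 (remaining 26 m³)
17 m³ → container 1 (remaining 9 m³)
17 m³ → container 2 (remaining 23 m³)
16 m³ → container 2 (remaining 7 m³)
13 m³ → container 3 (remaining 27 m³)
16 m³ → container 3 (remaining 11 m³)
16 m³ → container 4 (remaining 24 m³)
13 m³ → container 4 (remaining 11 m³)
13 m³ → container 5 (remaining 27 m³)

5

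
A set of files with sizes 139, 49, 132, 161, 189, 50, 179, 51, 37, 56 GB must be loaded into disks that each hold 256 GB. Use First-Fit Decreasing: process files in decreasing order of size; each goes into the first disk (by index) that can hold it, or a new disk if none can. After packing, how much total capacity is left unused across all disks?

237

Sorted descending: 189, 179, 161, 139, 132, 56, 51, 50, 49, 37.
disk 1: place 189 GB, 67 GB left
disk 2: place 179 GB, 77 GB left
disk 3: place 161 GB, 95 GB left
disk 4: place 139 GB, 117 GB left
disk 5: place 132 GB, 124 GB left
disk 1: place 56 GB, 11 GB left
disk 2: place 51 GB, 26 GB left
disk 3: place 50 GB, 45 GB left
disk 4: place 49 GB, 68 GB left
disk 3: place 37 GB, 8 GB left
5 disks × 256 GB = 1280 GB; used 1043 GB; unused 237 GB.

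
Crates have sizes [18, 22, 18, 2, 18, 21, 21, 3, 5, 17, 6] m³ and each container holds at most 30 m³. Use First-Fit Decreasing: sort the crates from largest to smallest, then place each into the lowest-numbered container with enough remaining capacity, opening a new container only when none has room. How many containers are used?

Sorted descending: 22, 21, 21, 18, 18, 18, 17, 6, 5, 3, 2.
22 m³ → container 1 (remaining 8 m³)
21 m³ → container 2 (remaining 9 m³)
21 m³ → container 3 (remaining 9 m³)
18 m³ → container 4 (remaining 12 m³)
18 m³ → container 5 (remaining 12 m³)
18 m³ → container 6 (remaining 12 m³)
17 m³ → container 7 (remaining 13 m³)
6 m³ → container 1 (remaining 2 m³)
5 m³ → container 2 (remaining 4 m³)
3 m³ → container 2 (remaining 1 m³)
2 m³ → container 1 (remaining 0 m³)

7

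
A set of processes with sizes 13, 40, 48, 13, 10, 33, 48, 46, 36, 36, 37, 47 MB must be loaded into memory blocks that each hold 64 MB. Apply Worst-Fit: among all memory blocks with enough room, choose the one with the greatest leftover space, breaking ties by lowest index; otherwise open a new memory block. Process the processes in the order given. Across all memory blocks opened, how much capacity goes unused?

169

memory block 1: place 13 MB, 51 MB left
memory block 1: place 40 MB, 11 MB left
memory block 2: place 48 MB, 16 MB left
memory block 2: place 13 MB, 3 MB left
memory block 1: place 10 MB, 1 MB left
memory block 3: place 33 MB, 31 MB left
memory block 4: place 48 MB, 16 MB left
memory block 5: place 46 MB, 18 MB left
memory block 6: place 36 MB, 28 MB left
memory block 7: place 36 MB, 28 MB left
memory block 8: place 37 MB, 27 MB left
memory block 9: place 47 MB, 17 MB left
9 memory blocks × 64 MB = 576 MB; used 407 MB; unused 169 MB.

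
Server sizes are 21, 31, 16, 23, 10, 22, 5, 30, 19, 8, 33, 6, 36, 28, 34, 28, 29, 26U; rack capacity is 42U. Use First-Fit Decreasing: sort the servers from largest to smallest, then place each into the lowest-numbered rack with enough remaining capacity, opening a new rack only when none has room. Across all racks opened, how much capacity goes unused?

Sorted descending: 36, 34, 33, 31, 30, 29, 28, 28, 26, 23, 22, 21, 19, 16, 10, 8, 6, 5.
Put 36U in rack 1; 6U remain.
Put 34U in rack 2; 8U remain.
Put 33U in rack 3; 9U remain.
Put 31U in rack 4; 11U remain.
Put 30U in rack 5; 12U remain.
Put 29U in rack 6; 13U remain.
Put 28U in rack 7; 14U remain.
Put 28U in rack 8; 14U remain.
Put 26U in rack 9; 16U remain.
Put 23U in rack 10; 19U remain.
Put 22U in rack 11; 20U remain.
Put 21U in rack 12; 21U remain.
Put 19U in rack 10; 0U remain.
Put 16U in rack 9; 0U remain.
Put 10U in rack 4; 1U remain.
Put 8U in rack 2; 0U remain.
Put 6U in rack 1; 0U remain.
Put 5U in rack 3; 4U remain.
12 racks × 42U = 504U; used 405U; unused 99U.

99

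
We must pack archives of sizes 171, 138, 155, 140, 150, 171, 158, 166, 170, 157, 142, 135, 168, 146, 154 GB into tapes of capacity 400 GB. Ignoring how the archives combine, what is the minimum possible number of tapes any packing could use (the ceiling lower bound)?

6 tapes

Total size = 171 + 138 + 155 + 140 + 150 + 171 + 158 + 166 + 170 + 157 + 142 + 135 + 168 + 146 + 154 = 2321 GB.
⌈2321 / 400⌉ = 6.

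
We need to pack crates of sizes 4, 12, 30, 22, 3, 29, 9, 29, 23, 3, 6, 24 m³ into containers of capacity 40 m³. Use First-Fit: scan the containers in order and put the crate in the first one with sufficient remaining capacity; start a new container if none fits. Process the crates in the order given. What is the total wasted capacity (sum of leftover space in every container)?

46

4 m³ → container 1 (remaining 36 m³)
12 m³ → container 1 (remaining 24 m³)
30 m³ → container 2 (remaining 10 m³)
22 m³ → container 1 (remaining 2 m³)
3 m³ → container 2 (remaining 7 m³)
29 m³ → container 3 (remaining 11 m³)
9 m³ → container 3 (remaining 2 m³)
29 m³ → container 4 (remaining 11 m³)
23 m³ → container 5 (remaining 17 m³)
3 m³ → container 2 (remaining 4 m³)
6 m³ → container 4 (remaining 5 m³)
24 m³ → container 6 (remaining 16 m³)
6 containers × 40 m³ = 240 m³; used 194 m³; unused 46 m³.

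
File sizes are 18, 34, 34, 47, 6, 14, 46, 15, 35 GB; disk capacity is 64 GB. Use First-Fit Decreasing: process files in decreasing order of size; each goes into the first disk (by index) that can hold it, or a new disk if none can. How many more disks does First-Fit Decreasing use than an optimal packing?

First-Fit Decreasing: [47,15] [46,18] [35,14,6] [34] [34] → 5 disks.
5 files exceed 32 GB (half the capacity), and no two of those can share a disk, so at least 5 disks are needed.
So 5 is already optimal.

0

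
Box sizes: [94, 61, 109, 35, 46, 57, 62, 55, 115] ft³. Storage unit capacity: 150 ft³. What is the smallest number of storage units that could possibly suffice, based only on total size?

Total size = 94 + 61 + 109 + 35 + 46 + 57 + 62 + 55 + 115 = 634 ft³.
⌈634 / 150⌉ = 5.

5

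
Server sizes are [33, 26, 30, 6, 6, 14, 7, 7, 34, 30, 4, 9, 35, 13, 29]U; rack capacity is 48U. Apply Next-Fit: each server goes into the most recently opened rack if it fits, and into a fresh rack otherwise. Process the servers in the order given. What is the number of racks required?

8 racks

33U → rack 1 (remaining 15U)
26U → rack 2 (remaining 22U)
30U → rack 3 (remaining 18U)
6U → rack 3 (remaining 12U)
6U → rack 3 (remaining 6U)
14U → rack 4 (remaining 34U)
7U → rack 4 (remaining 27U)
7U → rack 4 (remaining 20U)
34U → rack 5 (remaining 14U)
30U → rack 6 (remaining 18U)
4U → rack 6 (remaining 14U)
9U → rack 6 (remaining 5U)
35U → rack 7 (remaining 13U)
13U → rack 7 (remaining 0U)
29U → rack 8 (remaining 19U)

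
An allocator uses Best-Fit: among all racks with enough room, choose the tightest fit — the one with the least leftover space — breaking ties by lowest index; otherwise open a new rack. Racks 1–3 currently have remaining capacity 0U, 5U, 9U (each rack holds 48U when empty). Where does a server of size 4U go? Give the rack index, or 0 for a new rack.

2

Racks with room: rack 2 (5U), rack 3 (9U).
Tightest fit is rack 2 with 5U free.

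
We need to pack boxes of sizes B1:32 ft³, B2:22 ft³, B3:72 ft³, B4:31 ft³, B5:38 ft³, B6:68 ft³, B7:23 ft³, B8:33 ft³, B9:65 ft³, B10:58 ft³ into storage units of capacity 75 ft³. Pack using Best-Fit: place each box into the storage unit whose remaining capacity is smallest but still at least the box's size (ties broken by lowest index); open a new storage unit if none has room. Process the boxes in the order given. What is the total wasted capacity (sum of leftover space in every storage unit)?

83

B1 (32 ft³) → storage unit 1 (remaining 43 ft³)
B2 (22 ft³) → storage unit 1 (remaining 21 ft³)
B3 (72 ft³) → storage unit 2 (remaining 3 ft³)
B4 (31 ft³) → storage unit 3 (remaining 44 ft³)
B5 (38 ft³) → storage unit 3 (remaining 6 ft³)
B6 (68 ft³) → storage unit 4 (remaining 7 ft³)
B7 (23 ft³) → storage unit 5 (remaining 52 ft³)
B8 (33 ft³) → storage unit 5 (remaining 19 ft³)
B9 (65 ft³) → storage unit 6 (remaining 10 ft³)
B10 (58 ft³) → storage unit 7 (remaining 17 ft³)
7 storage units × 75 ft³ = 525 ft³; used 442 ft³; unused 83 ft³.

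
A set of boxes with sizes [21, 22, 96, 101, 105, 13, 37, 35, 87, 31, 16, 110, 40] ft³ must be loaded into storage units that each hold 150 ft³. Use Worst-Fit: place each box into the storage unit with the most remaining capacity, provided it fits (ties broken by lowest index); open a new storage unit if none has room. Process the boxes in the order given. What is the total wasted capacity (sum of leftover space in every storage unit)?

36

Put 21 ft³ in storage unit 1; 129 ft³ remain.
Put 22 ft³ in storage unit 1; 107 ft³ remain.
Put 96 ft³ in storage unit 1; 11 ft³ remain.
Put 101 ft³ in storage unit 2; 49 ft³ remain.
Put 105 ft³ in storage unit 3; 45 ft³ remain.
Put 13 ft³ in storage unit 2; 36 ft³ remain.
Put 37 ft³ in storage unit 3; 8 ft³ remain.
Put 35 ft³ in storage unit 2; 1 ft³ remain.
Put 87 ft³ in storage unit 4; 63 ft³ remain.
Put 31 ft³ in storage unit 4; 32 ft³ remain.
Put 16 ft³ in storage unit 4; 16 ft³ remain.
Put 110 ft³ in storage unit 5; 40 ft³ remain.
Put 40 ft³ in storage unit 5; 0 ft³ remain.
5 storage units × 150 ft³ = 750 ft³; used 714 ft³; unused 36 ft³.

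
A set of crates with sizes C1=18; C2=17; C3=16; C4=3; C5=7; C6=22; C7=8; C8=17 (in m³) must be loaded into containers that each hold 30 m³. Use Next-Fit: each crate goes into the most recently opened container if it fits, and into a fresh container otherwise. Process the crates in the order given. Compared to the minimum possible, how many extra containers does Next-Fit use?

Next-Fit: [18] [17] [16,3,7] [22,8] [17] → 5 containers.
5 crates exceed 15 m³ (half the capacity), and no two of those can share a container, so at least 5 containers are needed.
So 5 is already optimal.

0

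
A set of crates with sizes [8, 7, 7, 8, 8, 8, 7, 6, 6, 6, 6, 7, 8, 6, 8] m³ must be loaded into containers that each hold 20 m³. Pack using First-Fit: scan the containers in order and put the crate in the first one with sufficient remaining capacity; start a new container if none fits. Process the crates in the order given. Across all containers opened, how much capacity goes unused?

Put 8 m³ in container 1; 12 m³ remain.
Put 7 m³ in container 1; 5 m³ remain.
Put 7 m³ in container 2; 13 m³ remain.
Put 8 m³ in container 2; 5 m³ remain.
Put 8 m³ in container 3; 12 m³ remain.
Put 8 m³ in container 3; 4 m³ remain.
Put 7 m³ in container 4; 13 m³ remain.
Put 6 m³ in container 4; 7 m³ remain.
Put 6 m³ in container 4; 1 m³ remain.
Put 6 m³ in container 5; 14 m³ remain.
Put 6 m³ in container 5; 8 m³ remain.
Put 7 m³ in container 5; 1 m³ remain.
Put 8 m³ in container 6; 12 m³ remain.
Put 6 m³ in container 6; 6 m³ remain.
Put 8 m³ in container 7; 12 m³ remain.
7 containers × 20 m³ = 140 m³; used 106 m³; unused 34 m³.

34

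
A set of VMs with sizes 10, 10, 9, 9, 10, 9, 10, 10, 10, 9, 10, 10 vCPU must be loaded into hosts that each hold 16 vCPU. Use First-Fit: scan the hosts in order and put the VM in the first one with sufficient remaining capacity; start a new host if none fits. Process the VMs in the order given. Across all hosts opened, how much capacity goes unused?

76

10 vCPU → host 1 (remaining 6 vCPU)
10 vCPU → host 2 (remaining 6 vCPU)
9 vCPU → host 3 (remaining 7 vCPU)
9 vCPU → host 4 (remaining 7 vCPU)
10 vCPU → host 5 (remaining 6 vCPU)
9 vCPU → host 6 (remaining 7 vCPU)
10 vCPU → host 7 (remaining 6 vCPU)
10 vCPU → host 8 (remaining 6 vCPU)
10 vCPU → host 9 (remaining 6 vCPU)
9 vCPU → host 10 (remaining 7 vCPU)
10 vCPU → host 11 (remaining 6 vCPU)
10 vCPU → host 12 (remaining 6 vCPU)
12 hosts × 16 vCPU = 192 vCPU; used 116 vCPU; unused 76 vCPU.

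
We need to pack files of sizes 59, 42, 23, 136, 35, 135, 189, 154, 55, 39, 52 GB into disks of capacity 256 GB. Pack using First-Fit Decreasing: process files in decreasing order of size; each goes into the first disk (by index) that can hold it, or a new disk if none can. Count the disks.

4 disks

Sorted descending: 189, 154, 136, 135, 59, 55, 52, 42, 39, 35, 23.
Put 189 GB in disk 1; 67 GB remain.
Put 154 GB in disk 2; 102 GB remain.
Put 136 GB in disk 3; 120 GB remain.
Put 135 GB in disk 4; 121 GB remain.
Put 59 GB in disk 1; 8 GB remain.
Put 55 GB in disk 2; 47 GB remain.
Put 52 GB in disk 3; 68 GB remain.
Put 42 GB in disk 2; 5 GB remain.
Put 39 GB in disk 3; 29 GB remain.
Put 35 GB in disk 4; 86 GB remain.
Put 23 GB in disk 3; 6 GB remain.
Final disks: [189,59] [154,55,42] [136,52,39,23] [135,35].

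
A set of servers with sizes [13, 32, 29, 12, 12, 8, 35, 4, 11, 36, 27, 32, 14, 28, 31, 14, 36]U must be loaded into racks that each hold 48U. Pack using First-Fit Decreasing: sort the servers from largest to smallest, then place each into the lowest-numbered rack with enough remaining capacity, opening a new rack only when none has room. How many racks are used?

9

Sorted descending: 36, 36, 35, 32, 32, 31, 29, 28, 27, 14, 14, 13, 12, 12, 11, 8, 4.
rack 1: place 36U, 12U left
rack 2: place 36U, 12U left
rack 3: place 35U, 13U left
rack 4: place 32U, 16U left
rack 5: place 32U, 16U left
rack 6: place 31U, 17U left
rack 7: place 29U, 19U left
rack 8: place 28U, 20U left
rack 9: place 27U, 21U left
rack 4: place 14U, 2U left
rack 5: place 14U, 2U left
rack 3: place 13U, 0U left
rack 1: place 12U, 0U left
rack 2: place 12U, 0U left
rack 6: place 11U, 6U left
rack 7: place 8U, 11U left
rack 6: place 4U, 2U left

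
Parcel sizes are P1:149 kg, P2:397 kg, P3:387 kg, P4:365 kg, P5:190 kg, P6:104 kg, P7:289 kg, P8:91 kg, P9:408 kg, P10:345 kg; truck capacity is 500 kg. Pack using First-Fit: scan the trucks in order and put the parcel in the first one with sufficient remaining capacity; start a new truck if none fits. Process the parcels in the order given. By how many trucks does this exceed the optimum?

1

First-Fit: [149,190,104] [397,91] [387] [365] [289] [408] [345] → 7 trucks.
Total size 2725 kg; any packing needs at least ⌈2725/500⌉ = 6 trucks.
An optimal packing achieves that bound: [408,91] [397] [387,104] [365] [345,149] [289,190] → 6 trucks.
Excess: 7 − 6 = 1.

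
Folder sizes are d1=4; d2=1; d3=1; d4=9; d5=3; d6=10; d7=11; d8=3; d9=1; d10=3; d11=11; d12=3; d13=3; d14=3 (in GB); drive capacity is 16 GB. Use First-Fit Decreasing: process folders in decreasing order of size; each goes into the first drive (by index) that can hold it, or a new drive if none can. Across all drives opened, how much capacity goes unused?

Sorted descending: 11, 11, 10, 9, 4, 3, 3, 3, 3, 3, 3, 1, 1, 1.
drive 1: place 11 GB, 5 GB left
drive 2: place 11 GB, 5 GB left
drive 3: place 10 GB, 6 GB left
drive 4: place 9 GB, 7 GB left
drive 1: place 4 GB, 1 GB left
drive 2: place 3 GB, 2 GB left
drive 3: place 3 GB, 3 GB left
drive 3: place 3 GB, 0 GB left
drive 4: place 3 GB, 4 GB left
drive 4: place 3 GB, 1 GB left
drive 5: place 3 GB, 13 GB left
drive 1: place 1 GB, 0 GB left
drive 2: place 1 GB, 1 GB left
drive 2: place 1 GB, 0 GB left
5 drives × 16 GB = 80 GB; used 66 GB; unused 14 GB.

14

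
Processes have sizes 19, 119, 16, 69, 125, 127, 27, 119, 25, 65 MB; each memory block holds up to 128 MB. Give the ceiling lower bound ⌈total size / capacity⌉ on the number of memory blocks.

6

Total size = 19 + 119 + 16 + 69 + 125 + 127 + 27 + 119 + 25 + 65 = 711 MB.
⌈711 / 128⌉ = 6.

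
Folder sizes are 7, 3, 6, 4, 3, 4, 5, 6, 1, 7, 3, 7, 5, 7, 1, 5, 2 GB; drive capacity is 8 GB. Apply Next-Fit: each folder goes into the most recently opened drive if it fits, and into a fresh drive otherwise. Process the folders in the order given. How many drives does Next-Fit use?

7 GB → drive 1 (remaining 1 GB)
3 GB → drive 2 (remaining 5 GB)
6 GB → drive 3 (remaining 2 GB)
4 GB → drive 4 (remaining 4 GB)
3 GB → drive 4 (remaining 1 GB)
4 GB → drive 5 (remaining 4 GB)
5 GB → drive 6 (remaining 3 GB)
6 GB → drive 7 (remaining 2 GB)
1 GB → drive 7 (remaining 1 GB)
7 GB → drive 8 (remaining 1 GB)
3 GB → drive 9 (remaining 5 GB)
7 GB → drive 10 (remaining 1 GB)
5 GB → drive 11 (remaining 3 GB)
7 GB → drive 12 (remaining 1 GB)
1 GB → drive 12 (remaining 0 GB)
5 GB → drive 13 (remaining 3 GB)
2 GB → drive 13 (remaining 1 GB)
Final drives: [7] [3] [6] [4,3] [4] [5] [6,1] [7] [3] [7] [5] [7,1] [5,2].

13 drives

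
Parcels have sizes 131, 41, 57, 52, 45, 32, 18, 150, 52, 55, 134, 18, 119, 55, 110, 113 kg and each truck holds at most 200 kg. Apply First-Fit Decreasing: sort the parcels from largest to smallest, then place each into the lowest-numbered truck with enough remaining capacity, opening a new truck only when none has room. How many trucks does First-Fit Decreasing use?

Sorted descending: 150, 134, 131, 119, 113, 110, 57, 55, 55, 52, 52, 45, 41, 32, 18, 18.
150 kg → truck 1 (remaining 50 kg)
134 kg → truck 2 (remaining 66 kg)
131 kg → truck 3 (remaining 69 kg)
119 kg → truck 4 (remaining 81 kg)
113 kg → truck 5 (remaining 87 kg)
110 kg → truck 6 (remaining 90 kg)
57 kg → truck 2 (remaining 9 kg)
55 kg → truck 3 (remaining 14 kg)
55 kg → truck 4 (remaining 26 kg)
52 kg → truck 5 (remaining 35 kg)
52 kg → truck 6 (remaining 38 kg)
45 kg → truck 1 (remaining 5 kg)
41 kg → truck 7 (remaining 159 kg)
32 kg → truck 5 (remaining 3 kg)
18 kg → truck 4 (remaining 8 kg)
18 kg → truck 6 (remaining 20 kg)
Final trucks: [150,45] [134,57] [131,55] [119,55,18] [113,52,32] [110,52,18] [41].

7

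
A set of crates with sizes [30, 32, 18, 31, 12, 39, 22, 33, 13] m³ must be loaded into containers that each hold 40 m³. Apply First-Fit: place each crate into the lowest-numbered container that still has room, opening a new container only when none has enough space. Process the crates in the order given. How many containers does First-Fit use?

Put 30 m³ in container 1; 10 m³ remain.
Put 32 m³ in container 2; 8 m³ remain.
Put 18 m³ in container 3; 22 m³ remain.
Put 31 m³ in container 4; 9 m³ remain.
Put 12 m³ in container 3; 10 m³ remain.
Put 39 m³ in container 5; 1 m³ remain.
Put 22 m³ in container 6; 18 m³ remain.
Put 33 m³ in container 7; 7 m³ remain.
Put 13 m³ in container 6; 5 m³ remain.

7 containers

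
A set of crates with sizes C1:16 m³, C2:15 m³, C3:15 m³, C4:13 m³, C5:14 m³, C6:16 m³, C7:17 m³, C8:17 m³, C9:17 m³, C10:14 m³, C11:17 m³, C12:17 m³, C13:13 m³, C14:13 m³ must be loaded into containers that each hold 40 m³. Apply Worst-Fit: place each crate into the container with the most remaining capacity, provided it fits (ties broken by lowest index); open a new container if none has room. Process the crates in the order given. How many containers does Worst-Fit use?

container 1: place C1 (16 m³), 24 m³ left
container 1: place C2 (15 m³), 9 m³ left
container 2: place C3 (15 m³), 25 m³ left
container 2: place C4 (13 m³), 12 m³ left
container 3: place C5 (14 m³), 26 m³ left
container 3: place C6 (16 m³), 10 m³ left
container 4: place C7 (17 m³), 23 m³ left
container 4: place C8 (17 m³), 6 m³ left
container 5: place C9 (17 m³), 23 m³ left
container 5: place C10 (14 m³), 9 m³ left
container 6: place C11 (17 m³), 23 m³ left
container 6: place C12 (17 m³), 6 m³ left
container 7: place C13 (13 m³), 27 m³ left
container 7: place C14 (13 m³), 14 m³ left

7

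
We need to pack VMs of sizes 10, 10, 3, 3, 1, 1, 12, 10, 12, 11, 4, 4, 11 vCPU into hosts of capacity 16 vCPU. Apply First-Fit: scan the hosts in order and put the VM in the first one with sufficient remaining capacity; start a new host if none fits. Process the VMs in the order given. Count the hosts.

7

Put 10 vCPU in host 1; 6 vCPU remain.
Put 10 vCPU in host 2; 6 vCPU remain.
Put 3 vCPU in host 1; 3 vCPU remain.
Put 3 vCPU in host 1; 0 vCPU remain.
Put 1 vCPU in host 2; 5 vCPU remain.
Put 1 vCPU in host 2; 4 vCPU remain.
Put 12 vCPU in host 3; 4 vCPU remain.
Put 10 vCPU in host 4; 6 vCPU remain.
Put 12 vCPU in host 5; 4 vCPU remain.
Put 11 vCPU in host 6; 5 vCPU remain.
Put 4 vCPU in host 2; 0 vCPU remain.
Put 4 vCPU in host 3; 0 vCPU remain.
Put 11 vCPU in host 7; 5 vCPU remain.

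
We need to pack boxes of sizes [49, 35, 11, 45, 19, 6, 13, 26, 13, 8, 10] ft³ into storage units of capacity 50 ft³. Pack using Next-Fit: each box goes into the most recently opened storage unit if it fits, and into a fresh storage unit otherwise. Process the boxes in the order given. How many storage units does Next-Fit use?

6 storage units

49 ft³ → storage unit 1 (remaining 1 ft³)
35 ft³ → storage unit 2 (remaining 15 ft³)
11 ft³ → storage unit 2 (remaining 4 ft³)
45 ft³ → storage unit 3 (remaining 5 ft³)
19 ft³ → storage unit 4 (remaining 31 ft³)
6 ft³ → storage unit 4 (remaining 25 ft³)
13 ft³ → storage unit 4 (remaining 12 ft³)
26 ft³ → storage unit 5 (remaining 24 ft³)
13 ft³ → storage unit 5 (remaining 11 ft³)
8 ft³ → storage unit 5 (remaining 3 ft³)
10 ft³ → storage unit 6 (remaining 40 ft³)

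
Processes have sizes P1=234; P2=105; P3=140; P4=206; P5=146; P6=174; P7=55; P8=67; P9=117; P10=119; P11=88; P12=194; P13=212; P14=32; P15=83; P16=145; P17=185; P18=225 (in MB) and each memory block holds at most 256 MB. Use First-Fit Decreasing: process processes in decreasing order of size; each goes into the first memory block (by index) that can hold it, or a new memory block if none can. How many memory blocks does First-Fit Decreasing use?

Sorted descending: 234, 225, 212, 206, 194, 185, 174, 146, 145, 140, 119, 117, 105, 88, 83, 67, 55, 32.
234 MB → memory block 1 (remaining 22 MB)
225 MB → memory block 2 (remaining 31 MB)
212 MB → memory block 3 (remaining 44 MB)
206 MB → memory block 4 (remaining 50 MB)
194 MB → memory block 5 (remaining 62 MB)
185 MB → memory block 6 (remaining 71 MB)
174 MB → memory block 7 (remaining 82 MB)
146 MB → memory block 8 (remaining 110 MB)
145 MB → memory block 9 (remaining 111 MB)
140 MB → memory block 10 (remaining 116 MB)
119 MB → memory block 11 (remaining 137 MB)
117 MB → memory block 11 (remaining 20 MB)
105 MB → memory block 8 (remaining 5 MB)
88 MB → memory block 9 (remaining 23 MB)
83 MB → memory block 10 (remaining 33 MB)
67 MB → memory block 6 (remaining 4 MB)
55 MB → memory block 5 (remaining 7 MB)
32 MB → memory block 3 (remaining 12 MB)
Final memory blocks: [234] [225] [212,32] [206] [194,55] [185,67] [174] [146,105] [145,88] [140,83] [119,117].

11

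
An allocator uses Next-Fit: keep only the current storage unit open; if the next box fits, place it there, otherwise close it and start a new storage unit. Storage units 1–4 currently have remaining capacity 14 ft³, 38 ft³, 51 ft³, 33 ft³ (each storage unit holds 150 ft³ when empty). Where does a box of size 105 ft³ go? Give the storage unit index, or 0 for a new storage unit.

0

Next-Fit only looks at storage unit 4, which has 33 ft³ free.
105 ft³ does not fit, so a new storage unit is opened.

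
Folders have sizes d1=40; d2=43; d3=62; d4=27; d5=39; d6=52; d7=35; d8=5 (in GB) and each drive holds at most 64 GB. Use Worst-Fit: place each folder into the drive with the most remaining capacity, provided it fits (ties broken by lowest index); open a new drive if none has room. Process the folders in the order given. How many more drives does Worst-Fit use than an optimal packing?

0

Worst-Fit: [40] [43] [62] [27,35] [39,5] [52] → 6 drives.
6 folders exceed 32 GB (half the capacity), and no two of those can share a drive, so at least 6 drives are needed.
So 6 is already optimal.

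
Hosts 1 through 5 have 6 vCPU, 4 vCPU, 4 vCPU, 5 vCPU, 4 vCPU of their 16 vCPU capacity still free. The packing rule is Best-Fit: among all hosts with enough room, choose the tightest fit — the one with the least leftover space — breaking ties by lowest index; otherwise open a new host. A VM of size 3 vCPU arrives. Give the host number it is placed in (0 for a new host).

Hosts with room: host 1 (6 vCPU), host 2 (4 vCPU), host 3 (4 vCPU), host 4 (5 vCPU), host 5 (4 vCPU).
Tightest fit is host 2 with 4 vCPU free.

2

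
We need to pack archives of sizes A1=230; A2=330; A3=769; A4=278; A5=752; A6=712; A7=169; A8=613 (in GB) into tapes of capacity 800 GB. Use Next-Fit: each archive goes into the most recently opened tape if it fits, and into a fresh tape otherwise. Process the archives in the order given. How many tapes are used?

tape 1: place A1 (230 GB), 570 GB left
tape 1: place A2 (330 GB), 240 GB left
tape 2: place A3 (769 GB), 31 GB left
tape 3: place A4 (278 GB), 522 GB left
tape 4: place A5 (752 GB), 48 GB left
tape 5: place A6 (712 GB), 88 GB left
tape 6: place A7 (169 GB), 631 GB left
tape 6: place A8 (613 GB), 18 GB left
Final tapes: [230,330] [769] [278] [752] [712] [169,613].

6 tapes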